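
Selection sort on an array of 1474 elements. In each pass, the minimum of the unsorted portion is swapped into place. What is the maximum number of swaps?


Selection sort performs one swap per pass:
  Pass 1: find min in positions 0 to 1473, swap with position 0
  Pass 2: find min in positions 1 to 1473, swap with position 1
  Pass 3: find min in positions 2 to 1473, swap with position 2
  Pass 4: find min in positions 3 to 1473, swap with position 3
  Pass 5: find min in positions 4 to 1473, swap with position 4
  ... (1468 more passes)
Total passes (and swaps) = n - 1 = 1474 - 1 = 1473


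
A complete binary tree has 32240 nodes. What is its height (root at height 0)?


In a complete binary tree, level k holds nodes 2^k .. 2^(k+1)-1 (1-indexed).
Height = floor(log2(n)) = floor(log2(32240)) = 14
Check: 2^14 = 16384 <= 32240 < 32768 = 2^15


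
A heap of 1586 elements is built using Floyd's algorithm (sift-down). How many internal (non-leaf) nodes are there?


Leaf nodes occupy roughly half the array.
Sift-down is called for each internal node, starting from the last one.
Internal nodes = floor(n/2) = floor(1586/2) = 793


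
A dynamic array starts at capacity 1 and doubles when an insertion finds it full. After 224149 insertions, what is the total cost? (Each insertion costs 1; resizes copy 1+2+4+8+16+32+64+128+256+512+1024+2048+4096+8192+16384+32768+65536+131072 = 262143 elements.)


Insertion cost: 224149 (one per element)
Resizes occur just before inserting elements 2, 3, 5, 9, ...
Elements copied at each resize: 1 + 2 + 4 + 8 + 16 + 32 + 64 + 128 + 256 + 512 + 1024 + 2048 + 4096 + 8192 + 16384 + 32768 + 65536 + 131072
Sum of copies = 262143 (geometric series: 2^k - 1)
Total = 224149 + 262143 = 486292


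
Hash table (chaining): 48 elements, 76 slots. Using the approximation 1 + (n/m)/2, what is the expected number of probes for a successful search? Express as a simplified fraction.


Computing expected probes:
alpha = 48/76
= 1 + alpha/2
= 1 + 48/(2*76)
= (2*76 + 48) / (2*76)
= 200/152 = 25/19


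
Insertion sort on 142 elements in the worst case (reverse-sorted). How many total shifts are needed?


In the worst case (reverse-sorted), each element shifts past all previous:
  Element 1: 1 shifts
  Element 2: 2 shifts
  Element 3: 3 shifts
  Element 4: 4 shifts
  Element 5: 5 shifts
  ...
  Element 141: 141 shifts
Total = 1 + 2 + ... + 141
= 142*(142-1)/2 = 10011


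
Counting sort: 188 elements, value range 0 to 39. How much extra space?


n = 188 (output array)
k = 40 (count array for 40 distinct values)
Extra space = 188 + 40 = 228


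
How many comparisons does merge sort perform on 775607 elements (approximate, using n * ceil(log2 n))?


Recursion depth: ceil(log2(775607)) = 20
Each recursion level merges n = 775607 elements
Total = 775607 * 20 = 15512140


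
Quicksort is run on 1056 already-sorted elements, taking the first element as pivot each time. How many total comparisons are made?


Sum of comparisons per partition:
1055 + 1054 + ... + 1 + 0
= 1056 * (1056 - 1) / 2
= 1056 * 1055 / 2
= 557040


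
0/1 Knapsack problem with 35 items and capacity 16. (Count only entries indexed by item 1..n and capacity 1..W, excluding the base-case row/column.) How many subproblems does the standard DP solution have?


The DP table is indexed by (item, capacity).
Rows: 35 items
Columns: 16 capacity values (1 to W)
Total subproblems = 35 * 16 = 560


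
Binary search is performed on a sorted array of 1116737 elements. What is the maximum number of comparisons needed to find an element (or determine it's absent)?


Binary search halves the search space each comparison:
  Step 1: search space = 1116737 -> 558368
  Step 2: search space = 558368 -> 279184
  Step 3: search space = 279184 -> 139592
  Step 4: search space = 139592 -> 69796
  Step 5: search space = 69796 -> 34898
  Step 6: search space = 34898 -> 17449
  Step 7: search space = 17449 -> 8724
  Step 8: search space = 8724 -> 4362
  Step 9: search space = 4362 -> 2181
  Step 10: search space = 2181 -> 1090
  Step 11: search space = 1090 -> 545
  Step 12: search space = 545 -> 272
  Step 13: search space = 272 -> 136
  Step 14: search space = 136 -> 68
  Step 15: search space = 68 -> 34
  Step 16: search space = 34 -> 17
  Step 17: search space = 17 -> 8
  Step 18: search space = 8 -> 4
  Step 19: search space = 4 -> 2
  Step 20: search space = 2 -> 1
  Step 21: search space = 1 (final check)
Maximum comparisons = floor(log2(1116737)) + 1 = 20 + 1 = 21


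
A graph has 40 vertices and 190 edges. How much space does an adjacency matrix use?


Adjacency matrix: V x V grid of entries
Space = V^2 = 40^2 = 40 * 40 = 1600


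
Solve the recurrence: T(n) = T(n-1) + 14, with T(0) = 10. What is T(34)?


Unrolling the recurrence:
T(34) = T(33) + 14
       = T(32) + 14 + 14
       = T(31) + 14*3
       ...
       = T(0) + 14*34
       = 10 + 476 = 486


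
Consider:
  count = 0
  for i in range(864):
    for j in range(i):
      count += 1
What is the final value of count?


For each i, the inner loop runs i times:
  i=0: inner runs 0 times
  i=1: inner runs 1 time
  i=2: inner runs 2 times
  i=3: inner runs 3 times
  i=4: inner runs 4 times
  i=5: inner runs 5 times
  i=6: inner runs 6 times
  i=7: inner runs 7 times
  ...
Total = 0 + 1 + 2 + ... + 863 = 864*(864-1)/2 = 372816


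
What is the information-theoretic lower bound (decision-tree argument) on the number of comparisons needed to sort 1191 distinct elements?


A binary decision tree of height h has at most 2^h leaves and needs at least n! of them, so h >= ceil(log2(n!)).
1191! is far too large to multiply out, so use Stirling's series:
  ln(n!) ~ n ln n - n + (1/2) ln(2 pi n) + 1/(12n)  (error below 1/(360 n^3), negligible here)
  ln(1191) = 7.0825486
  n ln n = 1191 * 7.0825486 = 8435.3154
  (1/2) ln(2 pi * 1191) = (1/2) ln(7483.2737) = 4.4602
  1/(12*1191) = 0.0001
  ln(1191!) ~ 8435.3154 - 1191 + 4.4602 + 0.0001 = 7248.7757
Convert to base 2: log2(1191!) = 7248.7757 / ln 2 = 7248.7757 / 0.69314718 = 10457.7728
ceil(10457.7728) = 10458


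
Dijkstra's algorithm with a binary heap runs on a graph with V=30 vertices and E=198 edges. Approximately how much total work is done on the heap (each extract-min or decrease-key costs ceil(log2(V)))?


Dijkstra with a binary heap: each vertex is extracted once, each edge may relax once.
Each heap operation costs O(log V).
V + E = 30 + 198 = 228
ceil(log2(30)) = 5 (since 2^4 = 16 < 30 <= 32 = 2^5)
Total heap work = (V+E) * ceil(log2(V)) = 228 * 5 = 1140


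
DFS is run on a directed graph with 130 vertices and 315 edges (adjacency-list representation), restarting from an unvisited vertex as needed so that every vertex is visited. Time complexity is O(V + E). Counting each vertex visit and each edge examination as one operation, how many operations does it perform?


A full DFS traversal processes each vertex exactly once (push/pop on stack).
Each directed edge is examined once.
V = 130, E = 315
V + E = 445


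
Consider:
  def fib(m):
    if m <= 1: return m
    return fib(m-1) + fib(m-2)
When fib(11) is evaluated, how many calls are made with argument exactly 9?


Let N(m) = number of times fib(m) is called while evaluating fib(11).
N(11) = 1 (the initial call).
N(10) = 1 (only fib(11) calls it).
For 1 <= m <= 9: fib(m) is called by fib(m+1) and fib(m+2), so
  N(m) = N(m+1) + N(m+2).
fib(0) is called only by fib(2), so N(0) = N(2).
Walk down from m=11:
  N(11)=1, N(10)=1, N(9)=2
N(9) = 2


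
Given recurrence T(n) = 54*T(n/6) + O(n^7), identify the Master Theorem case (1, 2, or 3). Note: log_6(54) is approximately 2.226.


Master Theorem parameters: a=54, b=6, c=7
log_b(a) = 2.226
Compare b^c with a: 6^7 = 279936 > 54, so c > log_b(a).
Comparing c=7 vs log_b(a)=2.226:
7 > 2.226 => Case 3
Result: T(n) = O(n^7)
Master Theorem case = 3


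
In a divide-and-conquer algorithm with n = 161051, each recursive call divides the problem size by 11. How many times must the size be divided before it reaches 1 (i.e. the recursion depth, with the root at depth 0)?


Number of divisions = log_11(161051)
Sizes: 161051 -> 14641 -> 1331 -> 121 -> 11 -> 1 (5 divisions)
Recursion depth = 5


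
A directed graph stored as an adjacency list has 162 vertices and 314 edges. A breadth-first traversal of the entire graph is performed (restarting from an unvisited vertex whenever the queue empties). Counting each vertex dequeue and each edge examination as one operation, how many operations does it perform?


A full BFS traversal dequeues each vertex once and examines each edge once.
Vertex visits: 162
Edge visits: 314
V + E = 162 + 314 = 476


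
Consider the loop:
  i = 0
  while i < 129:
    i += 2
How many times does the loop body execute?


Starting at i = 0, each iteration adds 2.
Iterations until i >= 129:
  Iteration 1: i = 0 -> i = 2
  Iteration 2: i = 2 -> i = 4
  Iteration 3: i = 4 -> i = 6
  Iteration 4: i = 6 -> i = 8
  Iteration 5: i = 8 -> i = 10
  Iteration 6: i = 10 -> i = 12
  Iteration 7: i = 12 -> i = 14
  Iteration 8: i = 14 -> i = 16
  ... continuing ...
Total iterations = ceil(129/2) = 65


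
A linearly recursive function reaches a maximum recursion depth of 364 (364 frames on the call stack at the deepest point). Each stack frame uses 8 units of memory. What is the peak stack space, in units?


Maximum recursion depth = 364 frames
Memory per frame = 8 units
Total stack space = depth * frame_size
= 364 * 8 = 2912


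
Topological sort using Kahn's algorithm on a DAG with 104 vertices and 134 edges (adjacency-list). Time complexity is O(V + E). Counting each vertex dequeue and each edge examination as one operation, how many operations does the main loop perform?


Kahn's algorithm:
  1. Compute in-degrees: O(V + E)
  2. Process queue: each vertex dequeued once (O(V))
     each edge examined once (O(E))
Total = V + E = 104 + 134 = 238


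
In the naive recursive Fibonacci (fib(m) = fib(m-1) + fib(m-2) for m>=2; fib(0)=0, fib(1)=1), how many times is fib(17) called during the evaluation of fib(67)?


Let N(m) = number of times fib(m) is called while evaluating fib(67).
N(67) = 1 (the initial call).
N(66) = 1 (only fib(67) calls it).
For 1 <= m <= 65: fib(m) is called by fib(m+1) and fib(m+2), so
  N(m) = N(m+1) + N(m+2).
fib(0) is called only by fib(2), so N(0) = N(2).
Walk down from m=67:
  N(67)=1, N(66)=1, N(65)=2, N(64)=3, N(63)=5, N(62)=8, N(61)=13, N(60)=21, N(59)=34, N(58)=55, N(57)=89, N(56)=144, N(55)=233, N(54)=377, N(53)=610, N(52)=987, N(51)=1597, N(50)=2584, N(49)=4181, N(48)=6765, N(47)=10946, N(46)=17711, N(45)=28657, N(44)=46368, N(43)=75025, N(42)=121393, N(41)=196418, N(40)=317811, N(39)=514229, N(38)=832040, N(37)=1346269, N(36)=2178309, N(35)=3524578, N(34)=5702887, N(33)=9227465, N(32)=14930352, N(31)=24157817, N(30)=39088169, N(29)=63245986, N(28)=102334155, N(27)=165580141, N(26)=267914296, N(25)=433494437, N(24)=701408733, N(23)=1134903170, N(22)=1836311903, N(21)=2971215073, N(20)=4807526976, N(19)=7778742049, N(18)=12586269025, N(17)=20365011074
N(17) = 20365011074


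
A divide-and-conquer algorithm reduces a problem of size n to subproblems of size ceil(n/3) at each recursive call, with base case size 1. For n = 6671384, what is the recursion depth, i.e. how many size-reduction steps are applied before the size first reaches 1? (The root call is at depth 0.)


Each step divides the size by 3 (rounding up); after k steps the size is ceil(n/3^k), which equals 1 exactly when 3^k >= n.
So the depth is the smallest k with 3^k >= 6671384, i.e. ceil(log_3(6671384)).
3^14 = 4782969 < 6671384 <= 14348907 = 3^15
Recursion depth = 15


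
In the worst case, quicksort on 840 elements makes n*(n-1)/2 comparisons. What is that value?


Sum of comparisons per partition:
839 + 838 + ... + 1 + 0
= 840 * (840 - 1) / 2
= 840 * 839 / 2
= 352380


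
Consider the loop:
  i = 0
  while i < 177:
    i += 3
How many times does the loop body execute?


Starting at i = 0, each iteration adds 3.
Iterations until i >= 177:
  Iteration 1: i = 0 -> i = 3
  Iteration 2: i = 3 -> i = 6
  Iteration 3: i = 6 -> i = 9
  Iteration 4: i = 9 -> i = 12
  Iteration 5: i = 12 -> i = 15
  Iteration 6: i = 15 -> i = 18
  Iteration 7: i = 18 -> i = 21
  Iteration 8: i = 21 -> i = 24
  ... continuing ...
Total iterations = ceil(177/3) = 59


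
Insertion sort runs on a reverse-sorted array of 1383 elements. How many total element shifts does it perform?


Sum of shifts = 1 + 2 + 3 + ... + 1382
= 1383 * 1382 / 2
= 1911306 / 2
= 955653


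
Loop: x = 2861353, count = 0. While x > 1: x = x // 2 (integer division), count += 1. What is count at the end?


The variable x halves each step:
x = 2861353 -> 1430676 -> 715338 -> 357669 -> 178834 -> 89417 -> 44708 -> 22354 -> 11177 -> 5588 -> 2794 -> 1397 -> 698 -> 349 -> 174 -> 87 -> 43 -> 21 -> 10 -> 5 -> 2 -> 1
Number of halvings = floor(log2(2861353)) = 21


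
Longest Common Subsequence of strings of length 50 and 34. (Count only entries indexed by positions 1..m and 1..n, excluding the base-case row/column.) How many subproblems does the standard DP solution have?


DP table indexed by positions in both strings.
First string: 50 positions
Second string: 34 positions
Total = 50 * 34 = 1700


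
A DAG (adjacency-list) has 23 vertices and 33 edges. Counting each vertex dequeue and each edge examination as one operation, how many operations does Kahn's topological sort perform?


V = 23 (vertex processing)
E = 33 (edge processing)
V + E = 23 + 33 = 56


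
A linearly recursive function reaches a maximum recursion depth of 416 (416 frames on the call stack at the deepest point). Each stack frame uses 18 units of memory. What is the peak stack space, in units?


Maximum recursion depth = 416 frames
Memory per frame = 18 units
Total stack space = depth * frame_size
= 416 * 18 = 7488


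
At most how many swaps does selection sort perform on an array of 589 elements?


Each of the 588 passes places one element in its final position.
Pass 1: swap minimum into position 0
Pass 2: swap minimum of remaining into position 1
...
Pass 588: last two elements, one swap
Maximum swaps = 589 - 1 = 588


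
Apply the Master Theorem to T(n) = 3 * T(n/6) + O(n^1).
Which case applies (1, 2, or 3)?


The Master Theorem: T(n) = a*T(n/b) + O(n^c)
  a = 3, b = 6, c = 1
log_b(a) = log_6(3) ~ 0.613
Compare b^c with a: 6^1 = 6 > 3, so c > log_b(a).
Since c > log_b(a), Case 3 applies.
T(n) = O(n^1)
Master Theorem case = 3


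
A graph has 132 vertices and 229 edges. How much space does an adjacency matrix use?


Adjacency matrix: V x V grid of entries
Space = V^2 = 132^2 = 132 * 132 = 17424


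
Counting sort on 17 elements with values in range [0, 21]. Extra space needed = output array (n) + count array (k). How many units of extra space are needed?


Output array size: 17 (to store sorted result)
Count array size: 22 (one slot per possible value, range 0 to 21)
Total extra space = 17 + 22 = 39


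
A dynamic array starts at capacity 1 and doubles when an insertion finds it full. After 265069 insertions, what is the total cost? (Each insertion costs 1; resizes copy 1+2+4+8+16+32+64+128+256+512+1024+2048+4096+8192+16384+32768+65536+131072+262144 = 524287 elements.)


Insertion cost: 265069 (one per element)
Resizes occur just before inserting elements 2, 3, 5, 9, ...
Elements copied at each resize: 1 + 2 + 4 + 8 + 16 + 32 + 64 + 128 + 256 + 512 + 1024 + 2048 + 4096 + 8192 + 16384 + 32768 + 65536 + 131072 + 262144
Sum of copies = 524287 (geometric series: 2^k - 1)
Total = 265069 + 524287 = 789356


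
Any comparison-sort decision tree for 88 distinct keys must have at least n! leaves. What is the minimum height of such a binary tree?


A binary decision tree of height h has at most 2^h leaves and needs at least n! of them, so h >= ceil(log2(n!)).
88! is far too large to multiply out, so use Stirling's series:
  ln(n!) ~ n ln n - n + (1/2) ln(2 pi n) + 1/(12n)  (error below 1/(360 n^3), negligible here)
  ln(88) = 4.4773368
  n ln n = 88 * 4.4773368 = 394.0056
  (1/2) ln(2 pi * 88) = (1/2) ln(552.9203) = 3.1576
  1/(12*88) = 0.0009
  ln(88!) ~ 394.0056 - 88 + 3.1576 + 0.0009 = 309.1641
Convert to base 2: log2(88!) = 309.1641 / ln 2 = 309.1641 / 0.69314718 = 446.0295
ceil(446.0295) = 447


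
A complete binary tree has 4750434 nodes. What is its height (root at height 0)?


In a complete binary tree, level k holds nodes 2^k .. 2^(k+1)-1 (1-indexed).
Height = floor(log2(n)) = floor(log2(4750434)) = 22
Check: 2^22 = 4194304 <= 4750434 < 8388608 = 2^23


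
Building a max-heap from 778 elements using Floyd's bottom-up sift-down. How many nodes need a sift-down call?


In a heap of 778 elements (0-indexed array):
  Last element index: 777
  Parent of last element: floor((777 - 1) / 2) = 388
  Internal nodes: indices 0 to 388
  Count = floor(778/2) = 389


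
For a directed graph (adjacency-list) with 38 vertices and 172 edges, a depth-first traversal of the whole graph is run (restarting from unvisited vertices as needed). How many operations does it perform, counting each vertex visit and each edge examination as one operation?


A full DFS traversal visits each vertex once and examines each edge once.
V = 38
E = 172
Sum = 38 + 172 = 210


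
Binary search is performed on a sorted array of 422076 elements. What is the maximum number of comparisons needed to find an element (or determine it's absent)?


Binary search halves the search space each comparison:
  Step 1: search space = 422076 -> 211038
  Step 2: search space = 211038 -> 105519
  Step 3: search space = 105519 -> 52759
  Step 4: search space = 52759 -> 26379
  Step 5: search space = 26379 -> 13189
  Step 6: search space = 13189 -> 6594
  Step 7: search space = 6594 -> 3297
  Step 8: search space = 3297 -> 1648
  Step 9: search space = 1648 -> 824
  Step 10: search space = 824 -> 412
  Step 11: search space = 412 -> 206
  Step 12: search space = 206 -> 103
  Step 13: search space = 103 -> 51
  Step 14: search space = 51 -> 25
  Step 15: search space = 25 -> 12
  Step 16: search space = 12 -> 6
  Step 17: search space = 6 -> 3
  Step 18: search space = 3 -> 1
  Step 19: search space = 1 (final check)
Maximum comparisons = floor(log2(422076)) + 1 = 18 + 1 = 19


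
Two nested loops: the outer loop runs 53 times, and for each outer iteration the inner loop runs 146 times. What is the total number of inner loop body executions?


Outer loop: 53 iterations
Inner loop: 146 iterations per outer iteration
Total = 53 * 146 = 7738


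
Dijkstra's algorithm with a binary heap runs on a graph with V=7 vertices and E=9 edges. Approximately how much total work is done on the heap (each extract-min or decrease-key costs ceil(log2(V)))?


Dijkstra with a binary heap: each vertex is extracted once, each edge may relax once.
Each heap operation costs O(log V).
V + E = 7 + 9 = 16
ceil(log2(7)) = 3 (since 2^2 = 4 < 7 <= 8 = 2^3)
Total heap work = (V+E) * ceil(log2(V)) = 16 * 3 = 48


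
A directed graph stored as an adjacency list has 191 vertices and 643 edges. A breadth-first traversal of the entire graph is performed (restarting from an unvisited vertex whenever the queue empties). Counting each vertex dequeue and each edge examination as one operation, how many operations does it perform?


A full BFS traversal dequeues each vertex once and examines each edge once.
Vertex visits: 191
Edge visits: 643
V + E = 191 + 643 = 834


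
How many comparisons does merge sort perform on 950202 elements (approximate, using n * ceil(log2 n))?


Recursion depth: ceil(log2(950202)) = 20
Each recursion level merges n = 950202 elements
Total = 950202 * 20 = 19004040


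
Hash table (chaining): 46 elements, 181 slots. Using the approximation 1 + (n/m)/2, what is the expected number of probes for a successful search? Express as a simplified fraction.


Computing expected probes:
alpha = 46/181
= 1 + alpha/2
= 1 + 46/(2*181)
= (2*181 + 46) / (2*181)
= 408/362 = 204/181


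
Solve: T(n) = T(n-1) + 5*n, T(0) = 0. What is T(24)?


Expanding the recurrence:
T(24) = T(23) + 5*24
       = T(22) + 5*23 + 5*24
       ...
       = T(0) + 5*(1 + 2 + ... + 24)
       = 0 + 5 * 24*25/2
       = 0 + 5 * 300
       = 0 + 1500 = 1500


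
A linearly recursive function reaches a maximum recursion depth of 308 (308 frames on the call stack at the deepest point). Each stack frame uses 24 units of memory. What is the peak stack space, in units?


Maximum recursion depth = 308 frames
Memory per frame = 24 units
Total stack space = depth * frame_size
= 308 * 24 = 7392


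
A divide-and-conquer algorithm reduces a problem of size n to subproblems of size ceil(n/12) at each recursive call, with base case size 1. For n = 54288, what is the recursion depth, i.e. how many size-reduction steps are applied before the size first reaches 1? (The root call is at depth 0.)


Each step divides the size by 12 (rounding up); after k steps the size is ceil(n/12^k), which equals 1 exactly when 12^k >= n.
So the depth is the smallest k with 12^k >= 54288, i.e. ceil(log_12(54288)).
12^4 = 20736 < 54288 <= 248832 = 12^5
Recursion depth = 5


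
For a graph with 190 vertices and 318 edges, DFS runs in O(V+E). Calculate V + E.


A full DFS traversal visits each vertex once and examines each edge once.
V = 190
E = 318
Sum = 190 + 318 = 508


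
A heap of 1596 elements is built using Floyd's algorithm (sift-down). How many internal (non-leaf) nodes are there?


Leaf nodes occupy roughly half the array.
Sift-down is called for each internal node, starting from the last one.
Internal nodes = floor(n/2) = floor(1596/2) = 798


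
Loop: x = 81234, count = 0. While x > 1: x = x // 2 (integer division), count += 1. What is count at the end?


The variable x halves each step:
x = 81234 -> 40617 -> 20308 -> 10154 -> 5077 -> 2538 -> 1269 -> 634 -> 317 -> 158 -> 79 -> 39 -> 19 -> 9 -> 4 -> 2 -> 1
Number of halvings = floor(log2(81234)) = 16


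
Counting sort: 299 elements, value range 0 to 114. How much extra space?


n = 299 (output array)
k = 115 (count array for 115 distinct values)
Extra space = 299 + 115 = 414


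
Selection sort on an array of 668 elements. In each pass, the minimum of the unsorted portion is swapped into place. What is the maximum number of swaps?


Selection sort performs one swap per pass:
  Pass 1: find min in positions 0 to 667, swap with position 0
  Pass 2: find min in positions 1 to 667, swap with position 1
  Pass 3: find min in positions 2 to 667, swap with position 2
  Pass 4: find min in positions 3 to 667, swap with position 3
  Pass 5: find min in positions 4 to 667, swap with position 4
  ... (662 more passes)
Total passes (and swaps) = n - 1 = 668 - 1 = 667


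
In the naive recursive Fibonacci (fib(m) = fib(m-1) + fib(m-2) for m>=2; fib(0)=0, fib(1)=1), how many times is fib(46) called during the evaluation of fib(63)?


Let N(m) = number of times fib(m) is called while evaluating fib(63).
N(63) = 1 (the initial call).
N(62) = 1 (only fib(63) calls it).
For 1 <= m <= 61: fib(m) is called by fib(m+1) and fib(m+2), so
  N(m) = N(m+1) + N(m+2).
fib(0) is called only by fib(2), so N(0) = N(2).
Walk down from m=63:
  N(63)=1, N(62)=1, N(61)=2, N(60)=3, N(59)=5, N(58)=8, N(57)=13, N(56)=21, N(55)=34, N(54)=55, N(53)=89, N(52)=144, N(51)=233, N(50)=377, N(49)=610, N(48)=987, N(47)=1597, N(46)=2584
N(46) = 2584


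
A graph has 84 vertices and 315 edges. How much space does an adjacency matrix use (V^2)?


Adjacency matrix: V x V grid of entries
Space = V^2 = 84^2 = 84 * 84 = 7056


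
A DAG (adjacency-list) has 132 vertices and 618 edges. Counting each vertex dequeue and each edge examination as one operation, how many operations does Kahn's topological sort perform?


V = 132 (vertex processing)
E = 618 (edge processing)
V + E = 132 + 618 = 750


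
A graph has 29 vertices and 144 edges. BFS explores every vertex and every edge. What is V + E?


A full BFS traversal dequeues each vertex once and examines each edge once.
Vertex visits: 29
Edge visits: 144
V + E = 29 + 144 = 173


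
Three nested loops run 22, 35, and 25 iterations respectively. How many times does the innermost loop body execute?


Loop 1 (outermost): 22 iterations
Loop 2 (middle): 35 iterations per outer
Loop 3 (innermost): 25 iterations per middle
Total = 22 * 35 * 25 = 19250


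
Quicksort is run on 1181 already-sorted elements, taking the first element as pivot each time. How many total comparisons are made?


Sum of comparisons per partition:
1180 + 1179 + ... + 1 + 0
= 1181 * (1181 - 1) / 2
= 1181 * 1180 / 2
= 696790


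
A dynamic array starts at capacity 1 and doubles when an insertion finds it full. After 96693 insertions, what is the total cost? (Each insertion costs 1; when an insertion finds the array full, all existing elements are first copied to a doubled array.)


Insertion cost: 96693 (one per element)
Resizes occur just before inserting elements 2, 3, 5, 9, ...
Elements copied at each resize: 1 + 2 + 4 + 8 + 16 + 32 + 64 + 128 + 256 + 512 + 1024 + 2048 + 4096 + 8192 + 16384 + 32768 + 65536
Sum of copies = 131071 (geometric series: 2^k - 1)
Total = 96693 + 131071 = 227764


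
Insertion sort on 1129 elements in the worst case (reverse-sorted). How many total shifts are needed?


In the worst case (reverse-sorted), each element shifts past all previous:
  Element 1: 1 shifts
  Element 2: 2 shifts
  Element 3: 3 shifts
  Element 4: 4 shifts
  Element 5: 5 shifts
  ...
  Element 1128: 1128 shifts
Total = 1 + 2 + ... + 1128
= 1129*(1129-1)/2 = 636756


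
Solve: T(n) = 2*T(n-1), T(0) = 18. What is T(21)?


Unrolling:
T(21) = 2*T(20) = 2^2*T(19) = ... = 2^21*T(0)
= 2^21 * 18
= 2097152 * 18 = 37748736


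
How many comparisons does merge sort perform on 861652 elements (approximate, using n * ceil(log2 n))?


Recursion depth: ceil(log2(861652)) = 20
Each recursion level merges n = 861652 elements
Total = 861652 * 20 = 17233040


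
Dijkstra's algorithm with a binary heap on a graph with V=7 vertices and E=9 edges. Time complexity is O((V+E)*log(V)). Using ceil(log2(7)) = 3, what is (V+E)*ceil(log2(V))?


Dijkstra with a binary heap: each vertex is extracted once, each edge may relax once.
Each heap operation costs O(log V).
V + E = 7 + 9 = 16
ceil(log2(7)) = 3 (since 2^2 = 4 < 7 <= 8 = 2^3)
Total heap work = (V+E) * ceil(log2(V)) = 16 * 3 = 48


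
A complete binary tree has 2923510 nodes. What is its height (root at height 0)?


In a complete binary tree, level k holds nodes 2^k .. 2^(k+1)-1 (1-indexed).
Height = floor(log2(n)) = floor(log2(2923510)) = 21
Check: 2^21 = 2097152 <= 2923510 < 4194304 = 2^22


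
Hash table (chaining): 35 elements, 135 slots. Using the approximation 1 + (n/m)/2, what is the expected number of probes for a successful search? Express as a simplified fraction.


Computing expected probes:
alpha = 35/135
= 1 + alpha/2
= 1 + 35/(2*135)
= (2*135 + 35) / (2*135)
= 305/270 = 61/54


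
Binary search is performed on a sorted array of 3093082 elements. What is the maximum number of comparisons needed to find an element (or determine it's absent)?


Binary search halves the search space each comparison:
  Step 1: search space = 3093082 -> 1546541
  Step 2: search space = 1546541 -> 773270
  Step 3: search space = 773270 -> 386635
  Step 4: search space = 386635 -> 193317
  Step 5: search space = 193317 -> 96658
  Step 6: search space = 96658 -> 48329
  Step 7: search space = 48329 -> 24164
  Step 8: search space = 24164 -> 12082
  Step 9: search space = 12082 -> 6041
  Step 10: search space = 6041 -> 3020
  Step 11: search space = 3020 -> 1510
  Step 12: search space = 1510 -> 755
  Step 13: search space = 755 -> 377
  Step 14: search space = 377 -> 188
  Step 15: search space = 188 -> 94
  Step 16: search space = 94 -> 47
  Step 17: search space = 47 -> 23
  Step 18: search space = 23 -> 11
  Step 19: search space = 11 -> 5
  Step 20: search space = 5 -> 2
  Step 21: search space = 2 -> 1
  Step 22: search space = 1 (final check)
Maximum comparisons = floor(log2(3093082)) + 1 = 21 + 1 = 22


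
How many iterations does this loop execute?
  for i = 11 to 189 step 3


The loop variable i takes values starting at 11 and increments by 3 each iteration.
Sequence: i = 11, 14, 17, 20, 23, 26, 29, 32, 35, ...
The upper bound 189 is inclusive, so the count is floor((last - first) / step) + 1:
floor((189 - 11) / 3) + 1 = floor(178/3) + 1 = 59 + 1 = 60


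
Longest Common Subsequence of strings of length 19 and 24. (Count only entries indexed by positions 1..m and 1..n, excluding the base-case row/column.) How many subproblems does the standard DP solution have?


DP table indexed by positions in both strings.
First string: 19 positions
Second string: 24 positions
Total = 19 * 24 = 456


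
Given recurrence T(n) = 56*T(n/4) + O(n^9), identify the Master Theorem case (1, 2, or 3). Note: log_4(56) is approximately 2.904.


Master Theorem parameters: a=56, b=4, c=9
log_b(a) = 2.904
Compare b^c with a: 4^9 = 262144 > 56, so c > log_b(a).
Comparing c=9 vs log_b(a)=2.904:
9 > 2.904 => Case 3
Result: T(n) = O(n^9)
Master Theorem case = 3


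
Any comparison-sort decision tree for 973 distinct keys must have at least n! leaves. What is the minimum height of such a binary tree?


A binary decision tree of height h has at most 2^h leaves and needs at least n! of them, so h >= ceil(log2(n!)).
973! is far too large to multiply out, so use Stirling's series:
  ln(n!) ~ n ln n - n + (1/2) ln(2 pi n) + 1/(12n)  (error below 1/(360 n^3), negligible here)
  ln(973) = 6.8803841
  n ln n = 973 * 6.8803841 = 6694.6137
  (1/2) ln(2 pi * 973) = (1/2) ln(6113.5393) = 4.3591
  1/(12*973) = 0.0001
  ln(973!) ~ 6694.6137 - 973 + 4.3591 + 0.0001 = 5725.9729
Convert to base 2: log2(973!) = 5725.9729 / ln 2 = 5725.9729 / 0.69314718 = 8260.8327
ceil(8260.8327) = 8261


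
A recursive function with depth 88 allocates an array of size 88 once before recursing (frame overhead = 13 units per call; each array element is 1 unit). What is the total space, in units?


Array allocation: 88 units (allocated once)
Stack frames: 88 deep * 13 per frame = 1144 units
Total = 88 + 1144 = 1232


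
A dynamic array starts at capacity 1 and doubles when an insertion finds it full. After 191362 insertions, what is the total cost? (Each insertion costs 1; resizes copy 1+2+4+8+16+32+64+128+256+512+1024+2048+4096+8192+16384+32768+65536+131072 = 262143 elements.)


Insertion cost: 191362 (one per element)
Resizes occur just before inserting elements 2, 3, 5, 9, ...
Elements copied at each resize: 1 + 2 + 4 + 8 + 16 + 32 + 64 + 128 + 256 + 512 + 1024 + 2048 + 4096 + 8192 + 16384 + 32768 + 65536 + 131072
Sum of copies = 262143 (geometric series: 2^k - 1)
Total = 191362 + 262143 = 453505


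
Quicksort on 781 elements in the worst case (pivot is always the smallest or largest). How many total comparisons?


In the worst case, each partition step picks the worst pivot:
  Partition 1: 780 comparisons (n-1 elements to compare)
  Partition 2: 779 comparisons
  Partition 3: 778 comparisons
  Partition 4: 777 comparisons
  Partition 5: 776 comparisons
  ...
  Last partition: 0 comparisons
Total = (n-1) + (n-2) + ... + 1 + 0 = n*(n-1)/2
= 781*780/2 = 304590


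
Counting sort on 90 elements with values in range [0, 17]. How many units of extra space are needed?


Output array size: 90 (to store sorted result)
Count array size: 18 (one slot per possible value, range 0 to 17)
Total extra space = 90 + 18 = 108


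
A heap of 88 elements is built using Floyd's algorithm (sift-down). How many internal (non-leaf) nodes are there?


Leaf nodes occupy roughly half the array.
Sift-down is called for each internal node, starting from the last one.
Internal nodes = floor(n/2) = floor(88/2) = 44


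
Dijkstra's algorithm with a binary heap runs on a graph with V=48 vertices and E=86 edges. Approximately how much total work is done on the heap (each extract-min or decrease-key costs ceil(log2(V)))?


Dijkstra with a binary heap: each vertex is extracted once, each edge may relax once.
Each heap operation costs O(log V).
V + E = 48 + 86 = 134
ceil(log2(48)) = 6 (since 2^5 = 32 < 48 <= 64 = 2^6)
Total heap work = (V+E) * ceil(log2(V)) = 134 * 6 = 804


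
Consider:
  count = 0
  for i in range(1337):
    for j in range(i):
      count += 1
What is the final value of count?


For each i, the inner loop runs i times:
  i=0: inner runs 0 times
  i=1: inner runs 1 time
  i=2: inner runs 2 times
  i=3: inner runs 3 times
  i=4: inner runs 4 times
  i=5: inner runs 5 times
  i=6: inner runs 6 times
  i=7: inner runs 7 times
  ...
Total = 0 + 1 + 2 + ... + 1336 = 1337*(1337-1)/2 = 893116


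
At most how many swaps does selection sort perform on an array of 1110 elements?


Each of the 1109 passes places one element in its final position.
Pass 1: swap minimum into position 0
Pass 2: swap minimum of remaining into position 1
...
Pass 1109: last two elements, one swap
Maximum swaps = 1110 - 1 = 1109


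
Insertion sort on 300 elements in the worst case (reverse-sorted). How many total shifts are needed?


In the worst case (reverse-sorted), each element shifts past all previous:
  Element 1: 1 shifts
  Element 2: 2 shifts
  Element 3: 3 shifts
  Element 4: 4 shifts
  Element 5: 5 shifts
  ...
  Element 299: 299 shifts
Total = 1 + 2 + ... + 299
= 300*(300-1)/2 = 44850


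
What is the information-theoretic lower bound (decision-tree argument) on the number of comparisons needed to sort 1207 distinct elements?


A binary decision tree of height h has at most 2^h leaves and needs at least n! of them, so h >= ceil(log2(n!)).
1207! is far too large to multiply out, so use Stirling's series:
  ln(n!) ~ n ln n - n + (1/2) ln(2 pi n) + 1/(12n)  (error below 1/(360 n^3), negligible here)
  ln(1207) = 7.0958932
  n ln n = 1207 * 7.0958932 = 8564.7431
  (1/2) ln(2 pi * 1207) = (1/2) ln(7583.8047) = 4.4669
  1/(12*1207) = 0.0001
  ln(1207!) ~ 8564.7431 - 1207 + 4.4669 + 0.0001 = 7362.2101
Convert to base 2: log2(1207!) = 7362.2101 / ln 2 = 7362.2101 / 0.69314718 = 10621.4240
ceil(10621.4240) = 10622


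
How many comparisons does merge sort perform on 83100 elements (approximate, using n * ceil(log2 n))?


Recursion depth: ceil(log2(83100)) = 17
Each recursion level merges n = 83100 elements
Total = 83100 * 17 = 1412700


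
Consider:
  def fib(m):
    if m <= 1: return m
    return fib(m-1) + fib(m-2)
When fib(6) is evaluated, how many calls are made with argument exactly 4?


Let N(m) = number of times fib(m) is called while evaluating fib(6).
N(6) = 1 (the initial call).
N(5) = 1 (only fib(6) calls it).
For 1 <= m <= 4: fib(m) is called by fib(m+1) and fib(m+2), so
  N(m) = N(m+1) + N(m+2).
fib(0) is called only by fib(2), so N(0) = N(2).
Walk down from m=6:
  N(6)=1, N(5)=1, N(4)=2
N(4) = 2


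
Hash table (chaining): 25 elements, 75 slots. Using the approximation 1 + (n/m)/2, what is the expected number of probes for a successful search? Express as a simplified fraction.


Computing expected probes:
alpha = 25/75
= 1 + alpha/2
= 1 + 25/(2*75)
= (2*75 + 25) / (2*75)
= 175/150 = 7/6


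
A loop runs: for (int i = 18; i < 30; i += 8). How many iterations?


Loop starts at i = 18, increments by 8, stops when i >= 30.
Number of iterations = ceil((30 - 18) / 8)
= ceil(12 / 8)
= 2


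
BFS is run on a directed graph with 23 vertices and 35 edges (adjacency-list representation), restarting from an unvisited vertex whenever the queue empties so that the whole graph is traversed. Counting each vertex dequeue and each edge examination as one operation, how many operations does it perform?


A full BFS traversal dequeues each vertex exactly once and examines each directed edge exactly once.
V = 23 (vertex processing cost)
E = 35 (edge examination cost)
Total operations proportional to V + E = 23 + 35 = 58


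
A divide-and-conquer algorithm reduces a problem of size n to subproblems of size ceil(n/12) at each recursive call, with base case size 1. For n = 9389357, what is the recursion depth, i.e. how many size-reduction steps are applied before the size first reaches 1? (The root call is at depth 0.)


Each step divides the size by 12 (rounding up); after k steps the size is ceil(n/12^k), which equals 1 exactly when 12^k >= n.
So the depth is the smallest k with 12^k >= 9389357, i.e. ceil(log_12(9389357)).
12^6 = 2985984 < 9389357 <= 35831808 = 12^7
Recursion depth = 7


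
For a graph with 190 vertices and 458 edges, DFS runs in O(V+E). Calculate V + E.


A full DFS traversal visits each vertex once and examines each edge once.
V = 190
E = 458
Sum = 190 + 458 = 648


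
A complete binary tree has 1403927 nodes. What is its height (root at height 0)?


In a complete binary tree, level k holds nodes 2^k .. 2^(k+1)-1 (1-indexed).
Height = floor(log2(n)) = floor(log2(1403927)) = 20
Check: 2^20 = 1048576 <= 1403927 < 2097152 = 2^21


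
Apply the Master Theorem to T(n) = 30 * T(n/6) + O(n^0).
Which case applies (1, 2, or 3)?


The Master Theorem: T(n) = a*T(n/b) + O(n^c)
  a = 30, b = 6, c = 0
log_b(a) = log_6(30) ~ 1.898
Compare b^c with a: 6^0 = 1 < 30, so c < log_b(a).
Since c < log_b(a), Case 1 applies.
T(n) = O(n^(log_6 30)) ~ O(n^1.898)
Master Theorem case = 1


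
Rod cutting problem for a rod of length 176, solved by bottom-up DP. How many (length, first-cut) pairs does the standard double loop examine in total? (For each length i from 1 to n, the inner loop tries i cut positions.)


For each subproblem length i = 1..176, the inner loop considers i possible first cuts.
Total = 1 + 2 + ... + 176
= 176*(176+1)/2
= 176*177/2 = 15576


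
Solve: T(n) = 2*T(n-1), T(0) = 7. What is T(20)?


Unrolling:
T(20) = 2*T(19) = 2^2*T(18) = ... = 2^20*T(0)
= 2^20 * 7
= 1048576 * 7 = 7340032


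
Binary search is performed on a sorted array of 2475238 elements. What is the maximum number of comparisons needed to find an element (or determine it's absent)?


Binary search halves the search space each comparison:
  Step 1: search space = 2475238 -> 1237619
  Step 2: search space = 1237619 -> 618809
  Step 3: search space = 618809 -> 309404
  Step 4: search space = 309404 -> 154702
  Step 5: search space = 154702 -> 77351
  Step 6: search space = 77351 -> 38675
  Step 7: search space = 38675 -> 19337
  Step 8: search space = 19337 -> 9668
  Step 9: search space = 9668 -> 4834
  Step 10: search space = 4834 -> 2417
  Step 11: search space = 2417 -> 1208
  Step 12: search space = 1208 -> 604
  Step 13: search space = 604 -> 302
  Step 14: search space = 302 -> 151
  Step 15: search space = 151 -> 75
  Step 16: search space = 75 -> 37
  Step 17: search space = 37 -> 18
  Step 18: search space = 18 -> 9
  Step 19: search space = 9 -> 4
  Step 20: search space = 4 -> 2
  Step 21: search space = 2 -> 1
  Step 22: search space = 1 (final check)
Maximum comparisons = floor(log2(2475238)) + 1 = 21 + 1 = 22


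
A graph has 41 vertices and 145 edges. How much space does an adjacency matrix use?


Adjacency matrix: V x V grid of entries
Space = V^2 = 41^2 = 41 * 41 = 1681


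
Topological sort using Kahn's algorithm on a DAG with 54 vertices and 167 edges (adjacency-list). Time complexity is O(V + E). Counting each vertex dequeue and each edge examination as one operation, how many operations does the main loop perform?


Kahn's algorithm:
  1. Compute in-degrees: O(V + E)
  2. Process queue: each vertex dequeued once (O(V))
     each edge examined once (O(E))
Total = V + E = 54 + 167 = 221


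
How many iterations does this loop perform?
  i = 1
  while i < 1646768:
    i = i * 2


The loop variable doubles each iteration:
i = 1 -> 2 -> 4 -> 8 -> 16 -> 32 -> 64 -> 128 -> 256 -> 512 -> 1024 -> 2048 -> 4096 -> 8192 -> 16384 -> 32768 -> 65536 -> 131072 -> 262144 -> 524288 -> 1048576 -> 2097152 (stop, 2097152 >= 1646768)
Number of doublings = ceil(log2(1646768)) = 21
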